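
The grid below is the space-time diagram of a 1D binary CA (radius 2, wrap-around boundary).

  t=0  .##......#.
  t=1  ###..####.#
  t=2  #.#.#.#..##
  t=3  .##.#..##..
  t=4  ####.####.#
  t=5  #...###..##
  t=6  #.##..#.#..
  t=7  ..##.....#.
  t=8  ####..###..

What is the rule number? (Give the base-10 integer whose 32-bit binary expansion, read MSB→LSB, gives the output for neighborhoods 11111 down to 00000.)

485143119

  [31] ##### => .  t=4,i=1
  [30] ####. => .  t=1,i=1
  [29] ###.# => .  t=1,i=8
  [28] ###.. => #  t=1,i=2
  [27] ##.## => #  t=1,i=9
  [26] ##.#. => #  t=2,i=1
  [25] ##..# => .  t=1,i=3
  [24] ##... => .  t=0,i=3
  [23] #.### => #  t=1,i=10
  [22] #.##. => #  t=6,i=2
  [21] #.#.# => #  t=2,i=2
  [20] #.#.. => .  t=2,i=6
  [19] #..## => #  t=0,i=0
  [18] #..#. => .  t=6,i=5
  [17] #...# => #  t=3,i=10
  [16] #.... => .  t=0,i=4
  [15] .#### => #  t=1,i=0
  [14] .###. => .  t=2,i=10
  [13] .##.# => #  t=3,i=2
  [12] .##.. => #  t=0,i=2
  [11] .#.## => .  t=6,i=1
  [10] .#.#. => .  t=2,i=3
  [9] .#..# => #  t=0,i=10
  [8] .#... => .  t=7,i=10
  [7] ..### => .  t=1,i=5
  [6] ..##. => #  t=0,i=1
  [5] ..#.# => .  t=6,i=0
  [4] ..#.. => .  t=0,i=9
  [3] ...## => #  t=3,i=0
  [2] ...#. => #  t=0,i=8
  [1] ....# => #  t=0,i=7
  [0] ..... => #  t=0,i=5
  bits 00011100111010101011001001001111 = 485143119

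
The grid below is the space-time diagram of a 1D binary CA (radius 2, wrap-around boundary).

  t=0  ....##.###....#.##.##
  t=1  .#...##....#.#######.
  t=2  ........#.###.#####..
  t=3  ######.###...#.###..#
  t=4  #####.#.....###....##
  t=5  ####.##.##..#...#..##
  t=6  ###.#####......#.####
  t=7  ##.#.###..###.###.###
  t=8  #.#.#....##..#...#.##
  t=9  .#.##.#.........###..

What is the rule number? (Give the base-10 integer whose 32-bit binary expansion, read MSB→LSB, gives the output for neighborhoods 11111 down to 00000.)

  [31] ##### => #  t=1,i=15
  [30] ####. => #  t=1,i=18
  [29] ###.# => .  t=2,i=12
  [28] ###.. => .  t=0,i=9
  [27] ##.## => #  t=0,i=6
  [26] ##.#. => #  t=4,i=5
  [25] ##..# => .  t=1,i=20
  [24] ##... => .  t=0,i=0
  [23] #.### => .  t=0,i=7
  [22] #.##. => #  t=0,i=16
  [21] #.#.# => .  t=7,i=3
  [20] #.#.. => #  t=4,i=6
  [19] #..## => #  t=3,i=19
  [18] #..#. => .  t=1,i=0
  [17] #...# => .  t=1,i=3
  [16] #.... => #  t=0,i=1
  [15] .#### => #  t=1,i=14
  [14] .###. => .  t=0,i=8
  [13] .##.# => #  t=0,i=5
  [12] .##.. => .  t=0,i=20
  [11] .#.## => #  t=0,i=15
  [10] .#.#. => #  t=8,i=3
  [9] .#..# => #  t=5,i=17
  [8] .#... => .  t=1,i=2
  [7] ..### => #  t=3,i=20
  [6] ..##. => .  t=0,i=4
  [5] ..#.# => #  t=0,i=14
  [4] ..#.. => .  t=1,i=1
  [3] ...## => .  t=0,i=3
  [2] ...#. => #  t=0,i=13
  [1] ....# => .  t=0,i=2
  [0] ..... => #  t=2,i=0
  bits 11001100010110011010111010100101 = 3428429477

3428429477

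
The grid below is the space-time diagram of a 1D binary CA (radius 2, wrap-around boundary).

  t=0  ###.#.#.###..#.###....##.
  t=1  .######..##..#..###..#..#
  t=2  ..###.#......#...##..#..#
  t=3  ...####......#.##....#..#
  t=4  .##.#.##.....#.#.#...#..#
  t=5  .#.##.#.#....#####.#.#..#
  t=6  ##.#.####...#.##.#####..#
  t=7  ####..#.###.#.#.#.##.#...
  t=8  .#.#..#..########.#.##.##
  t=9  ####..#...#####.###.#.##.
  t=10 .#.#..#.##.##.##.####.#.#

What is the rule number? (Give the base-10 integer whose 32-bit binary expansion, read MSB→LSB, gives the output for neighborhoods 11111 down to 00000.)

  #####|#  b31=1 t=1,i=3
  ####.|.  b30=0 t=1,i=5
  ###.#|#  b29=1 t=0,i=2
  ###..|#  b28=1 t=0,i=10
  ##.##|#  b27=1 t=0,i=24
  ##.#.|#  b26=1 t=0,i=3
  ##..#|.  b25=0 t=0,i=11
  ##...|#  b24=1 t=0,i=18
  #.###|.  b23=0 t=0,i=0
  #.##.|#  b22=1 t=3,i=15
  #.#.#|#  b21=1 t=0,i=4
  #.#..|#  b20=1 t=2,i=6
  #..##|.  b19=0 t=1,i=8
  #..#.|.  b18=0 t=0,i=12
  #...#|#  b17=1 t=2,i=15
  #....|.  b16=0 t=0,i=19
  .####|#  b15=1 t=1,i=2
  .###.|#  b14=1 t=0,i=1
  .##.#|.  b13=0 t=0,i=23
  .##..|.  b12=0 t=1,i=10
  .#.##|.  b11=0 t=0,i=7
  .#.#.|#  b10=1 t=0,i=5
  .#..#|.  b9=0 t=1,i=14
  .#...|.  b8=0 t=2,i=7
  ..###|.  b7=0 t=1,i=16
  ..##.|.  b6=0 t=0,i=22
  ..#.#|#  b5=1 t=0,i=13
  ..#..|#  b4=1 t=1,i=13
  ...##|#  b3=1 t=0,i=21
  ...#.|.  b2=0 t=2,i=12
  ....#|.  b1=0 t=0,i=20
  .....|.  b0=0 t=2,i=9
  bits 10111101011100101100010000111000 = 3178415160

3178415160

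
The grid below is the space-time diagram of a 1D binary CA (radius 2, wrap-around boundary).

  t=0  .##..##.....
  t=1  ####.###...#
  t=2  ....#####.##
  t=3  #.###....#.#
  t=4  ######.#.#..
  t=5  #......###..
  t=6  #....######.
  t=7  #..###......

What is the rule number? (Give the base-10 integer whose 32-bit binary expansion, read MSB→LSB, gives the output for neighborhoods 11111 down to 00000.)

464549114

  #####|.  b31=0 t=1,i=1
  ####.|.  b30=0 t=1,i=2
  ###.#|.  b29=0 t=1,i=3
  ###..|#  b28=1 t=1,i=7
  ##.##|#  b27=1 t=1,i=4
  ##.#.|.  b26=0 t=4,i=6
  ##..#|#  b25=1 t=0,i=3
  ##...|#  b24=1 t=0,i=7
  #.###|#  b23=1 t=1,i=5
  #.##.|.  b22=0 t=2,i=10
  #.#.#|#  b21=1 t=4,i=7
  #.#..|#  b20=1 t=4,i=9
  #..##|.  b19=0 t=0,i=4
  #..#.|.  b18=0 t=5,i=11
  #...#|.  b17=0 t=1,i=9
  #....|.  b16=0 t=0,i=8
  .####|.  b15=0 t=1,i=0
  .###.|#  b14=1 t=1,i=6
  .##.#|#  b13=1 t=3,i=0
  .##..|#  b12=1 t=0,i=2
  .#.##|.  b11=0 t=3,i=10
  .#.#.|#  b10=1 t=4,i=8
  .#..#|.  b9=0 t=4,i=10
  .#...|.  b8=0 t=5,i=1
  ..###|#  b7=1 t=1,i=11
  ..##.|#  b6=1 t=0,i=1
  ..#.#|#  b5=1 t=3,i=9
  ..#..|#  b4=1 t=5,i=0
  ...##|#  b3=1 t=0,i=0
  ...#.|.  b2=0 t=3,i=8
  ....#|#  b1=1 t=0,i=11
  .....|.  b0=0 t=0,i=9
  bits 00011011101100000111010011111010 = 464549114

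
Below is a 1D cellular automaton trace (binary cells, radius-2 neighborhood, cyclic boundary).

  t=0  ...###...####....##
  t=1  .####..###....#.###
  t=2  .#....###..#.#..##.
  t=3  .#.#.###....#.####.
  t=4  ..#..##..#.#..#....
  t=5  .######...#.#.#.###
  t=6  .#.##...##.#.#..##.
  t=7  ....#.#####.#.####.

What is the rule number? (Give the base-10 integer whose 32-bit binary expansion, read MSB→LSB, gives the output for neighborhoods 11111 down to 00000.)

  #####|#  b31=1 t=5,i=3
  ####.|.  b30=0 t=0,i=11
  ###.#|.  b29=0 t=1,i=18
  ###..|.  b28=0 t=0,i=5
  ##.##|.  b27=0 t=1,i=0
  ##.#.|#  b26=1 t=6,i=10
  ##..#|.  b25=0 t=1,i=5
  ##...|.  b24=0 t=0,i=0
  #.###|#  b23=1 t=1,i=1
  #.##.|.  b22=0 t=6,i=3
  #.#.#|.  b21=0 t=3,i=3
  #.#..|.  b20=0 t=2,i=13
  #..##|#  b19=1 t=1,i=6
  #..#.|.  b18=0 t=2,i=0
  #...#|#  b17=1 t=0,i=1
  #....|#  b16=1 t=0,i=14
  .####|.  b15=0 t=0,i=10
  .###.|#  b14=1 t=0,i=4
  .##.#|#  b13=1 t=6,i=9
  .##..|#  b12=1 t=0,i=18
  .#.##|.  b11=0 t=1,i=15
  .#.#.|#  b10=1 t=2,i=12
  .#..#|#  b9=1 t=2,i=14
  .#...|.  b8=0 t=2,i=2
  ..###|#  b7=1 t=0,i=3
  ..##.|#  b6=1 t=0,i=17
  ..#.#|.  b5=0 t=1,i=14
  ..#..|#  b4=1 t=2,i=1
  ...##|#  b3=1 t=0,i=2
  ...#.|#  b2=1 t=1,i=13
  ....#|.  b1=0 t=0,i=15
  .....|#  b0=1 t=4,i=17
  bits 10000100100010110111011011011101 = 2223732445

2223732445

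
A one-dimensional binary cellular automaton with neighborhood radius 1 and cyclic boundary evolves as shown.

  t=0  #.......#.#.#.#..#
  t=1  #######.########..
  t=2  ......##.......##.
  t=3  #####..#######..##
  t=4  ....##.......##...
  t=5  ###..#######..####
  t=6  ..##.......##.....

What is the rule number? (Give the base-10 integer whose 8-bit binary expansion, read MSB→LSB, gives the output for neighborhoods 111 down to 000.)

  [7] ### => .  t=1,i=1
  [6] ##. => #  t=0,i=0
  [5] #.# => #  t=0,i=9
  [4] #.. => #  t=0,i=1
  [3] .## => .  t=0,i=17
  [2] .#. => #  t=0,i=8
  [1] ..# => .  t=0,i=7
  [0] ... => #  t=0,i=2
  bits 01110101 = 117

117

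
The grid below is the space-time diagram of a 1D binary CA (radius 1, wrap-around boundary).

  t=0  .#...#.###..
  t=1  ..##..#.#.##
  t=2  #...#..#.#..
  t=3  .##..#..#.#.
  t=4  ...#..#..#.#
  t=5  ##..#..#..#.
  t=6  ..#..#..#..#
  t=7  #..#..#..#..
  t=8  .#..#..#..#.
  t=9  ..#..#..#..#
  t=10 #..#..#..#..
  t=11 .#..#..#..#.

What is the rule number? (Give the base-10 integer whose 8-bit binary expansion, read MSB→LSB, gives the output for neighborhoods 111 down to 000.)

  [7] ### => #  t=0,i=8
  [6] ##. => .  t=0,i=9
  [5] #.# => #  t=0,i=6
  [4] #.. => #  t=0,i=2
  [3] .## => .  t=0,i=7
  [2] .#. => .  t=0,i=1
  [1] ..# => .  t=0,i=0
  [0] ... => #  t=0,i=3
  bits 10110001 = 177

177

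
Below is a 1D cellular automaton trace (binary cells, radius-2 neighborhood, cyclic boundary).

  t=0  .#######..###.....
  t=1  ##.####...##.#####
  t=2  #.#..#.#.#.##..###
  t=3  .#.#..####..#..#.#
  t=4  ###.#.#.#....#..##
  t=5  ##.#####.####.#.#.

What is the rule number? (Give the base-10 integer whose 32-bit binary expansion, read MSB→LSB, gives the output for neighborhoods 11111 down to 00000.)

  nb #####: next=#  (t=0,i=3, bit31=1)
  nb ####.: next=#  (t=0,i=6, bit30=1)
  nb ###.#: next=.  (t=1,i=1, bit29=0)
  nb ###..: next=.  (t=0,i=7, bit28=0)
  nb ##.##: next=#  (t=1,i=2, bit27=1)
  nb ##.#.: next=#  (t=2,i=1, bit26=1)
  nb ##..#: next=.  (t=0,i=8, bit25=0)
  nb ##...: next=#  (t=0,i=13, bit24=1)
  nb #.###: next=.  (t=1,i=3, bit23=0)
  nb #.##.: next=.  (t=2,i=11, bit22=0)
  nb #.#.#: next=#  (t=2,i=7, bit21=1)
  nb #.#..: next=.  (t=2,i=2, bit20=0)
  nb #..##: next=.  (t=0,i=9, bit19=0)
  nb #..#.: next=.  (t=2,i=4, bit18=0)
  nb #...#: next=.  (t=1,i=8, bit17=0)
  nb #....: next=#  (t=0,i=14, bit16=1)
  nb .####: next=.  (t=0,i=2, bit15=0)
  nb .###.: next=#  (t=0,i=11, bit14=1)
  nb .##.#: next=#  (t=1,i=11, bit13=1)
  nb .##..: next=#  (t=2,i=12, bit12=1)
  nb .#.##: next=.  (t=2,i=10, bit11=0)
  nb .#.#.: next=#  (t=2,i=6, bit10=1)
  nb .#..#: next=#  (t=2,i=3, bit9=1)
  nb .#...: next=#  (t=4,i=9, bit8=1)
  nb ..###: next=#  (t=0,i=1, bit7=1)
  nb ..##.: next=.  (t=1,i=10, bit6=0)
  nb ..#.#: next=.  (t=2,i=5, bit5=0)
  nb ..#..: next=.  (t=3,i=12, bit4=0)
  nb ...##: next=#  (t=0,i=0, bit3=1)
  nb ...#.: next=#  (t=4,i=12, bit2=1)
  nb ....#: next=#  (t=0,i=17, bit1=1)
  nb .....: next=#  (t=0,i=15, bit0=1)
  bits 11001101001000010111011110001111 = 3441522575

3441522575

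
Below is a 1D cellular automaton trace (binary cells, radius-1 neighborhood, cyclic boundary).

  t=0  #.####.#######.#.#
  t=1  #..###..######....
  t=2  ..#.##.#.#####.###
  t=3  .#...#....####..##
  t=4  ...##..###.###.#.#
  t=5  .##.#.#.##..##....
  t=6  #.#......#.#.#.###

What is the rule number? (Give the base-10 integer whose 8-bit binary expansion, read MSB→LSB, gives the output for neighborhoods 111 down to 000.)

  [7] ### => #  t=0,i=3
  [6] ##. => #  t=0,i=0
  [5] #.# => .  t=0,i=1
  [4] #.. => .  t=1,i=1
  [3] .## => .  t=0,i=2
  [2] .#. => .  t=0,i=15
  [1] ..# => #  t=1,i=2
  [0] ... => #  t=1,i=15
  bits 11000011 = 195

195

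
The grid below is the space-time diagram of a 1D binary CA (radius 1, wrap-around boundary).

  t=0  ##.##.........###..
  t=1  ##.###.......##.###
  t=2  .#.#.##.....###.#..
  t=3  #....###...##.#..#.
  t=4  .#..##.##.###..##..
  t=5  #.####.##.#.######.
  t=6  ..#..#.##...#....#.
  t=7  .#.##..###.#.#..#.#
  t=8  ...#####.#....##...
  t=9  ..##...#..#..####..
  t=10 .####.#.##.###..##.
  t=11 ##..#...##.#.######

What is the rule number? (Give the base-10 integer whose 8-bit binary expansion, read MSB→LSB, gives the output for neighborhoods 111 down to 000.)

90

  ### -> .   bit 7 = 0  t=0,i=15
  ##. -> #   bit 6 = 1  t=0,i=1
  #.# -> .   bit 5 = 0  t=0,i=2
  #.. -> #   bit 4 = 1  t=0,i=5
  .## -> #   bit 3 = 1  t=0,i=0
  .#. -> .   bit 2 = 0  t=2,i=1
  ..# -> #   bit 1 = 1  t=0,i=13
  ... -> .   bit 0 = 0  t=0,i=6
  bits 01011010 = 90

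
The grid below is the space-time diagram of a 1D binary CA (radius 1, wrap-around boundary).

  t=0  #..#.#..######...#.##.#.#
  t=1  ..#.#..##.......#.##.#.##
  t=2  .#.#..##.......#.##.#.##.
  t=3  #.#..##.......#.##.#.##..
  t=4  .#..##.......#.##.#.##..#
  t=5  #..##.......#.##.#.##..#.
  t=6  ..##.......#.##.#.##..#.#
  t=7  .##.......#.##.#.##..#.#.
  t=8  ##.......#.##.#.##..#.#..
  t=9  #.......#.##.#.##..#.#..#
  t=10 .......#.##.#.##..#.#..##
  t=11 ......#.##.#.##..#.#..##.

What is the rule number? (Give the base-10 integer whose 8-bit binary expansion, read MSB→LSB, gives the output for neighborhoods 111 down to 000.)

  ### -> .   bit 7 = 0  t=0,i=9
  ##. -> .   bit 6 = 0  t=0,i=0
  #.# -> #   bit 5 = 1  t=0,i=4
  #.. -> .   bit 4 = 0  t=0,i=1
  .## -> #   bit 3 = 1  t=0,i=8
  .#. -> .   bit 2 = 0  t=0,i=3
  ..# -> #   bit 1 = 1  t=0,i=2
  ... -> .   bit 0 = 0  t=0,i=15
  bits 00101010 = 42

42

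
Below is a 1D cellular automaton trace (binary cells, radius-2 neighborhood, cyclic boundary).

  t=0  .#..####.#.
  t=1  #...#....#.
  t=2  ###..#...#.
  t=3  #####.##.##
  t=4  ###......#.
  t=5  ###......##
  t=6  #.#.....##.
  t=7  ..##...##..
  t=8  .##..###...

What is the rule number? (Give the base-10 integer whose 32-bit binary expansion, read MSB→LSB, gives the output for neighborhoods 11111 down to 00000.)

  [31] ##### => #  t=3,i=0
  [30] ####. => .  t=0,i=6
  [29] ###.# => .  t=0,i=7
  [28] ###.. => #  t=2,i=2
  [27] ##.## => .  t=3,i=5
  [26] ##.#. => .  t=0,i=8
  [25] ##..# => #  t=2,i=3
  [24] ##... => .  t=4,i=3
  [23] #.### => #  t=2,i=0
  [22] #.##. => .  t=3,i=6
  [21] #.#.# => .  t=6,i=0
  [20] #.#.. => #  t=0,i=9
  [19] #..## => .  t=0,i=3
  [18] #..#. => #  t=0,i=0
  [17] #...# => #  t=1,i=2
  [16] #.... => .  t=1,i=6
  [15] .#### => .  t=0,i=5
  [14] .###. => #  t=2,i=1
  [13] .##.# => .  t=3,i=7
  [12] .##.. => .  t=7,i=3
  [11] .#.## => #  t=2,i=10
  [10] .#.#. => .  t=1,i=10
  [9] .#..# => .  t=0,i=2
  [8] .#... => #  t=1,i=1
  [7] ..### => #  t=0,i=4
  [6] ..##. => #  t=6,i=8
  [5] ..#.# => #  t=1,i=9
  [4] ..#.. => .  t=0,i=1
  [3] ...## => #  t=5,i=8
  [2] ...#. => .  t=1,i=3
  [1] ....# => .  t=1,i=7
  [0] ..... => .  t=4,i=5
  bits 10010010100101100100100111101000 = 2459322856

2459322856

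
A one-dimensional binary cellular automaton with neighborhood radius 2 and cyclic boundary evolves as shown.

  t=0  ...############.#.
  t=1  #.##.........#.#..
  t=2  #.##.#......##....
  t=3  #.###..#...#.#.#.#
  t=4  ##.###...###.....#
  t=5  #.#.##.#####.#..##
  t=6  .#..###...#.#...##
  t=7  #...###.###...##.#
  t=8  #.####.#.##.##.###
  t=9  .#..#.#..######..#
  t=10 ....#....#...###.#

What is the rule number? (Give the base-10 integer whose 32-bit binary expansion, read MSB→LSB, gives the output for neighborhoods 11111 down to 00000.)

1581478060

  [31] ##### => .  t=0,i=5
  [30] ####. => #  t=0,i=13
  [29] ###.# => .  t=0,i=14
  [28] ###.. => #  t=3,i=4
  [27] ##.## => #  t=3,i=1
  [26] ##.#. => #  t=0,i=15
  [25] ##..# => #  t=3,i=5
  [24] ##... => .  t=1,i=4
  [23] #.### => .  t=3,i=2
  [22] #.##. => #  t=1,i=2
  [21] #.#.# => .  t=3,i=13
  [20] #.#.. => .  t=0,i=16
  [19] #..## => .  t=5,i=15
  [18] #..#. => .  t=1,i=17
  [17] #...# => #  t=3,i=9
  [16] #.... => #  t=0,i=0
  [15] .#### => .  t=0,i=4
  [14] .###. => #  t=3,i=3
  [13] .##.# => #  t=2,i=3
  [12] .##.. => #  t=1,i=3
  [11] .#.## => .  t=1,i=1
  [10] .#.#. => .  t=1,i=14
  [9] .#..# => .  t=1,i=16
  [8] .#... => .  t=0,i=17
  [7] ..### => #  t=0,i=3
  [6] ..##. => .  t=2,i=12
  [5] ..#.# => #  t=1,i=0
  [4] ..#.. => .  t=3,i=7
  [3] ...## => #  t=0,i=2
  [2] ...#. => #  t=1,i=12
  [1] ....# => .  t=0,i=1
  [0] ..... => .  t=1,i=6
  bits 01011110010000110111000010101100 = 1581478060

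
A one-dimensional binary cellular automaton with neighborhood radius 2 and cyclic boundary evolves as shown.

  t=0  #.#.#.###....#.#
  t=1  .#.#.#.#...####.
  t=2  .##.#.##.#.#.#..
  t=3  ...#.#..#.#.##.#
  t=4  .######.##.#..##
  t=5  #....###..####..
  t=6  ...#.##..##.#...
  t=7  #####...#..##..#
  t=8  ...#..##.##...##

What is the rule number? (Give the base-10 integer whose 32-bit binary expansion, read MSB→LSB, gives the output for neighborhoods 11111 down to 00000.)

  nb #####: next=.  (t=4,i=3, bit31=0)
  nb ####.: next=#  (t=1,i=13, bit30=1)
  nb ###.#: next=#  (t=4,i=6, bit29=1)
  nb ###..: next=.  (t=0,i=8, bit28=0)
  nb ##.##: next=#  (t=4,i=0, bit27=1)
  nb ##.#.: next=#  (t=0,i=1, bit26=1)
  nb ##..#: next=.  (t=1,i=15, bit25=0)
  nb ##...: next=.  (t=0,i=9, bit24=0)
  nb #.###: next=.  (t=0,i=6, bit23=0)
  nb #.##.: next=.  (t=0,i=15, bit22=0)
  nb #.#.#: next=.  (t=0,i=2, bit21=0)
  nb #.#..: next=#  (t=1,i=7, bit20=1)
  nb #..##: next=#  (t=4,i=13, bit19=1)
  nb #..#.: next=.  (t=1,i=0, bit18=0)
  nb #...#: next=#  (t=1,i=9, bit17=1)
  nb #....: next=.  (t=0,i=10, bit16=0)
  nb .####: next=.  (t=1,i=12, bit15=0)
  nb .###.: next=#  (t=0,i=7, bit14=1)
  nb .##.#: next=.  (t=0,i=0, bit13=0)
  nb .##..: next=.  (t=6,i=6, bit12=0)
  nb .#.##: next=#  (t=0,i=5, bit11=1)
  nb .#.#.: next=#  (t=0,i=3, bit10=1)
  nb .#..#: next=#  (t=3,i=6, bit9=1)
  nb .#...: next=.  (t=1,i=8, bit8=0)
  nb ..###: next=#  (t=1,i=11, bit7=1)
  nb ..##.: next=.  (t=2,i=1, bit6=0)
  nb ..#.#: next=#  (t=0,i=13, bit5=1)
  nb ..#..: next=.  (t=5,i=0, bit4=0)
  nb ...##: next=.  (t=1,i=10, bit3=0)
  nb ...#.: next=#  (t=0,i=12, bit2=1)
  nb ....#: next=#  (t=0,i=11, bit1=1)
  nb .....: next=#  (t=6,i=0, bit0=1)
  bits 01101100000110100100111010100111 = 1813663399

1813663399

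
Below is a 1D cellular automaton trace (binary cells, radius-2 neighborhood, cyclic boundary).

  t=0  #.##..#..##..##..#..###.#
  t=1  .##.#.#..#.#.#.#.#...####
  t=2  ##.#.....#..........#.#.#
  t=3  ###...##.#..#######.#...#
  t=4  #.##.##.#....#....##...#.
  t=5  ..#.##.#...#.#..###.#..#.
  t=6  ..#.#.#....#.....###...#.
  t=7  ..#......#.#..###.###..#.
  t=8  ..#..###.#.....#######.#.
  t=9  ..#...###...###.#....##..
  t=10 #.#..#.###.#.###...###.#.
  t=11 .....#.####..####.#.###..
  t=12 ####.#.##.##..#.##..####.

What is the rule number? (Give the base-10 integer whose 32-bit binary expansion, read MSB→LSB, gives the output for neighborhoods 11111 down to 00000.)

1069596795

  #####|.  b31=0 t=3,i=14
  ####.|.  b30=0 t=1,i=23
  ###.#|#  b29=1 t=0,i=22
  ###..|#  b28=1 t=3,i=2
  ##.##|#  b27=1 t=0,i=1
  ##.#.|#  b26=1 t=1,i=3
  ##..#|#  b25=1 t=0,i=4
  ##...|#  b24=1 t=3,i=3
  #.###|#  b23=1 t=2,i=24
  #.##.|#  b22=1 t=0,i=2
  #.#.#|.  b21=0 t=1,i=4
  #.#..|.  b20=0 t=1,i=6
  #..##|.  b19=0 t=0,i=8
  #..#.|.  b18=0 t=0,i=5
  #...#|.  b17=0 t=1,i=19
  #....|.  b16=0 t=2,i=5
  .####|#  b15=1 t=1,i=22
  .###.|#  b14=1 t=0,i=21
  .##.#|.  b13=0 t=0,i=0
  .##..|.  b12=0 t=0,i=3
  .#.##|.  b11=0 t=2,i=23
  .#.#.|.  b10=0 t=1,i=5
  .#..#|.  b9=0 t=0,i=7
  .#...|.  b8=0 t=1,i=18
  ..###|.  b7=0 t=0,i=20
  ..##.|#  b6=1 t=0,i=9
  ..#.#|#  b5=1 t=1,i=9
  ..#..|#  b4=1 t=0,i=6
  ...##|#  b3=1 t=1,i=20
  ...#.|.  b2=0 t=2,i=8
  ....#|#  b1=1 t=2,i=7
  .....|#  b0=1 t=2,i=6
  bits 00111111110000001100000001111011 = 1069596795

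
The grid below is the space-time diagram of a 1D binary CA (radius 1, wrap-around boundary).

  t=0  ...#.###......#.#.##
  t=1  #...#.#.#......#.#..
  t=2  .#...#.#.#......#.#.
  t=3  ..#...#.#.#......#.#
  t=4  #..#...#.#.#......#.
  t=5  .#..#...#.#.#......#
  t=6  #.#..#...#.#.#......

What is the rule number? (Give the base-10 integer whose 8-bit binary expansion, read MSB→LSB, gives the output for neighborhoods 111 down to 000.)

  nb ###: next=#  (t=0,i=6, bit7=1)
  nb ##.: next=.  (t=0,i=7, bit6=0)
  nb #.#: next=#  (t=0,i=4, bit5=1)
  nb #..: next=#  (t=0,i=0, bit4=1)
  nb .##: next=.  (t=0,i=5, bit3=0)
  nb .#.: next=.  (t=0,i=3, bit2=0)
  nb ..#: next=.  (t=0,i=2, bit1=0)
  nb ...: next=.  (t=0,i=1, bit0=0)
  bits 10110000 = 176

176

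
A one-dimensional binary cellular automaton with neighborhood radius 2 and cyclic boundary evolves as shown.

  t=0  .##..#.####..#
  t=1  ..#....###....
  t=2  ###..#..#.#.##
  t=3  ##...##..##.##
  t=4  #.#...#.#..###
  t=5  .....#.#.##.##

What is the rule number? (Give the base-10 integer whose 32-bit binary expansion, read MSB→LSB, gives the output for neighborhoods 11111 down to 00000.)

3383285271

  nb #####: next=#  (t=2,i=0, bit31=1)
  nb ####.: next=#  (t=0,i=9, bit30=1)
  nb ###.#: next=.  (t=4,i=0, bit29=0)
  nb ###..: next=.  (t=0,i=10, bit28=0)
  nb ##.##: next=#  (t=3,i=11, bit27=1)
  nb ##.#.: next=.  (t=4,i=1, bit26=0)
  nb ##..#: next=.  (t=0,i=3, bit25=0)
  nb ##...: next=#  (t=1,i=10, bit24=1)
  nb #.###: next=#  (t=0,i=7, bit23=1)
  nb #.##.: next=.  (t=0,i=1, bit22=0)
  nb #.#.#: next=#  (t=2,i=10, bit21=1)
  nb #.#..: next=.  (t=4,i=2, bit20=0)
  nb #..##: next=#  (t=3,i=8, bit19=1)
  nb #..#.: next=.  (t=0,i=4, bit18=0)
  nb #...#: next=.  (t=3,i=3, bit17=0)
  nb #....: next=.  (t=1,i=4, bit16=0)
  nb .####: next=#  (t=0,i=8, bit15=1)
  nb .###.: next=#  (t=1,i=8, bit14=1)
  nb .##.#: next=.  (t=3,i=10, bit13=0)
  nb .##..: next=#  (t=0,i=2, bit12=1)
  nb .#.##: next=.  (t=0,i=0, bit11=0)
  nb .#.#.: next=#  (t=2,i=9, bit10=1)
  nb .#..#: next=#  (t=2,i=6, bit9=1)
  nb .#...: next=.  (t=1,i=3, bit8=0)
  nb ..###: next=.  (t=1,i=7, bit7=0)
  nb ..##.: next=.  (t=3,i=5, bit6=0)
  nb ..#.#: next=.  (t=0,i=5, bit5=0)
  nb ..#..: next=#  (t=1,i=2, bit4=1)
  nb ...##: next=.  (t=1,i=6, bit3=0)
  nb ...#.: next=#  (t=1,i=1, bit2=1)
  nb ....#: next=#  (t=1,i=0, bit1=1)
  nb .....: next=#  (t=1,i=12, bit0=1)
  bits 11001001101010001101011000010111 = 3383285271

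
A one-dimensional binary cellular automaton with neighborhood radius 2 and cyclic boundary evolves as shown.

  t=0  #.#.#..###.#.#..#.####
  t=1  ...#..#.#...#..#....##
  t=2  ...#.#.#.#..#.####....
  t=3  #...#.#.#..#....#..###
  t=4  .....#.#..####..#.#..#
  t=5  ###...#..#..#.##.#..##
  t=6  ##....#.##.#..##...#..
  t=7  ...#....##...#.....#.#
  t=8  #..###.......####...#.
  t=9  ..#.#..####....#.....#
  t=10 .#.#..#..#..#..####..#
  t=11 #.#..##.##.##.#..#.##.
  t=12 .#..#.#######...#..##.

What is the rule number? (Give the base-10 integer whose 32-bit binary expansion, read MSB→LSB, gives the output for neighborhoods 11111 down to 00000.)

3394069777

  [31] ##### => #  t=0,i=20
  [30] ####. => #  t=0,i=21
  [29] ###.# => .  t=0,i=0
  [28] ###.. => .  t=2,i=17
  [27] ##.## => #  t=11,i=7
  [26] ##.#. => .  t=0,i=1
  [25] ##..# => #  t=4,i=14
  [24] ##... => .  t=1,i=0
  [23] #.### => .  t=0,i=18
  [22] #.##. => #  t=5,i=14
  [21] #.#.# => .  t=0,i=2
  [20] #.#.. => .  t=0,i=4
  [19] #..## => #  t=0,i=6
  [18] #..#. => #  t=0,i=15
  [17] #...# => .  t=1,i=1
  [16] #.... => #  t=1,i=17
  [15] .#### => .  t=0,i=19
  [14] .###. => #  t=0,i=8
  [13] .##.# => #  t=5,i=15
  [12] .##.. => .  t=1,i=21
  [11] .#.## => .  t=0,i=17
  [10] .#.#. => #  t=0,i=3
  [9] .#..# => .  t=0,i=5
  [8] .#... => #  t=1,i=9
  [7] ..### => .  t=0,i=7
  [6] ..##. => .  t=1,i=20
  [5] ..#.# => .  t=0,i=16
  [4] ..#.. => #  t=1,i=3
  [3] ...## => .  t=1,i=19
  [2] ...#. => .  t=1,i=2
  [1] ....# => .  t=1,i=18
  [0] ..... => #  t=2,i=0
  bits 11001010010011010110010100010001 = 3394069777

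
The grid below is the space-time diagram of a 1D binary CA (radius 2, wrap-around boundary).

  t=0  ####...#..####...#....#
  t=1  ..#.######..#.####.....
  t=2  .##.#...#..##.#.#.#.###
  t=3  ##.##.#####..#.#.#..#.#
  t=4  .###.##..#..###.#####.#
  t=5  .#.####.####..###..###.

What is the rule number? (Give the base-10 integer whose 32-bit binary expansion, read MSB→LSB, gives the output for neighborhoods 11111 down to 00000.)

1843271221

  nb #####: next=.  (t=0,i=1, bit31=0)
  nb ####.: next=#  (t=0,i=2, bit30=1)
  nb ###.#: next=#  (t=2,i=22, bit29=1)
  nb ###..: next=.  (t=0,i=3, bit28=0)
  nb ##.##: next=#  (t=2,i=0, bit27=1)
  nb ##.#.: next=#  (t=2,i=3, bit26=1)
  nb ##..#: next=.  (t=1,i=10, bit25=0)
  nb ##...: next=#  (t=0,i=4, bit24=1)
  nb #.###: next=#  (t=1,i=4, bit23=1)
  nb #.##.: next=#  (t=2,i=1, bit22=1)
  nb #.#.#: next=.  (t=2,i=14, bit21=0)
  nb #.#..: next=#  (t=2,i=4, bit20=1)
  nb #..##: next=#  (t=0,i=9, bit19=1)
  nb #..#.: next=#  (t=1,i=11, bit18=1)
  nb #...#: next=#  (t=0,i=5, bit17=1)
  nb #....: next=.  (t=0,i=19, bit16=0)
  nb .####: next=.  (t=0,i=0, bit15=0)
  nb .###.: next=.  (t=2,i=21, bit14=0)
  nb .##.#: next=.  (t=2,i=2, bit13=0)
  nb .##..: next=#  (t=4,i=6, bit12=1)
  nb .#.##: next=.  (t=1,i=3, bit11=0)
  nb .#.#.: next=#  (t=2,i=15, bit10=1)
  nb .#..#: next=#  (t=0,i=8, bit9=1)
  nb .#...: next=.  (t=0,i=18, bit8=0)
  nb ..###: next=.  (t=0,i=10, bit7=0)
  nb ..##.: next=.  (t=2,i=11, bit6=0)
  nb ..#.#: next=#  (t=1,i=2, bit5=1)
  nb ..#..: next=#  (t=0,i=7, bit4=1)
  nb ...##: next=.  (t=0,i=21, bit3=0)
  nb ...#.: next=#  (t=0,i=6, bit2=1)
  nb ....#: next=.  (t=0,i=20, bit1=0)
  nb .....: next=#  (t=1,i=20, bit0=1)
  bits 01101101110111100001011000110101 = 1843271221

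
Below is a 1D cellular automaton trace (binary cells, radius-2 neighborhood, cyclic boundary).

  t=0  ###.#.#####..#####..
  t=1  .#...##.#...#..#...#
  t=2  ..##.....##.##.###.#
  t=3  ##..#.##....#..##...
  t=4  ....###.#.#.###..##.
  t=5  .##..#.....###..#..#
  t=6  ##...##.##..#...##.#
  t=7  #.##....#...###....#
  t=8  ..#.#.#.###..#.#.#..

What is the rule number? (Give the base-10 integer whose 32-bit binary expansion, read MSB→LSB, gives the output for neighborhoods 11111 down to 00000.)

  nb #####: next=#  (t=0,i=8, bit31=1)
  nb ####.: next=.  (t=0,i=9, bit30=0)
  nb ###.#: next=.  (t=0,i=2, bit29=0)
  nb ###..: next=.  (t=0,i=10, bit28=0)
  nb ##.##: next=.  (t=2,i=11, bit27=0)
  nb ##.#.: next=.  (t=0,i=3, bit26=0)
  nb ##..#: next=.  (t=0,i=11, bit25=0)
  nb ##...: next=#  (t=2,i=4, bit24=1)
  nb #.###: next=#  (t=0,i=6, bit23=1)
  nb #.##.: next=#  (t=2,i=12, bit22=1)
  nb #.#.#: next=.  (t=0,i=4, bit21=0)
  nb #.#..: next=.  (t=1,i=1, bit20=0)
  nb #..##: next=#  (t=0,i=12, bit19=1)
  nb #..#.: next=.  (t=1,i=14, bit18=0)
  nb #...#: next=#  (t=1,i=3, bit17=1)
  nb #....: next=.  (t=2,i=5, bit16=0)
  nb .####: next=.  (t=0,i=7, bit15=0)
  nb .###.: next=#  (t=0,i=1, bit14=1)
  nb .##.#: next=.  (t=1,i=6, bit13=0)
  nb .##..: next=.  (t=2,i=3, bit12=0)
  nb .#.##: next=#  (t=0,i=5, bit11=1)
  nb .#.#.: next=.  (t=1,i=0, bit10=0)
  nb .#..#: next=#  (t=1,i=13, bit9=1)
  nb .#...: next=#  (t=1,i=2, bit8=1)
  nb ..###: next=.  (t=0,i=0, bit7=0)
  nb ..##.: next=.  (t=1,i=5, bit6=0)
  nb ..#.#: next=#  (t=1,i=19, bit5=1)
  nb ..#..: next=#  (t=1,i=12, bit4=1)
  nb ...##: next=.  (t=1,i=4, bit3=0)
  nb ...#.: next=.  (t=1,i=11, bit2=0)
  nb ....#: next=#  (t=2,i=7, bit1=1)
  nb .....: next=#  (t=2,i=6, bit0=1)
  bits 10000001110010100100101100110011 = 2177518387

2177518387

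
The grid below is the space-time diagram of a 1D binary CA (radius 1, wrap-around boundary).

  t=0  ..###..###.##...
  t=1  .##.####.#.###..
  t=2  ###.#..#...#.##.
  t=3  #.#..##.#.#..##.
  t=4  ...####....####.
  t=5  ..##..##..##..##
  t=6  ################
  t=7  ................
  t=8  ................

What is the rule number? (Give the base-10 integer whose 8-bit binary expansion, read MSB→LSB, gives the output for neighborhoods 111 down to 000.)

90

  ### -> .   bit 7 = 0  t=0,i=3
  ##. -> #   bit 6 = 1  t=0,i=4
  #.# -> .   bit 5 = 0  t=0,i=10
  #.. -> #   bit 4 = 1  t=0,i=5
  .## -> #   bit 3 = 1  t=0,i=2
  .#. -> .   bit 2 = 0  t=1,i=9
  ..# -> #   bit 1 = 1  t=0,i=1
  ... -> .   bit 0 = 0  t=0,i=0
  bits 01011010 = 90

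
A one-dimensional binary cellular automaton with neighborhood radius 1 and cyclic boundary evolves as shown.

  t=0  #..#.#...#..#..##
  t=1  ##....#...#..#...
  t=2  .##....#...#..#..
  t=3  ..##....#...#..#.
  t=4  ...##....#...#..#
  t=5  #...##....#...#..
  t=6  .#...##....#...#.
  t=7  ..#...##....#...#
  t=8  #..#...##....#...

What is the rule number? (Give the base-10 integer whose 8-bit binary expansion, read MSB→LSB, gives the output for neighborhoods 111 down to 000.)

  ###|.  b7=0 t=0,i=16
  ##.|#  b6=1 t=0,i=0
  #.#|.  b5=0 t=0,i=4
  #..|#  b4=1 t=0,i=1
  .##|.  b3=0 t=0,i=15
  .#.|.  b2=0 t=0,i=3
  ..#|.  b1=0 t=0,i=2
  ...|.  b0=0 t=0,i=7
  bits 01010000 = 80

80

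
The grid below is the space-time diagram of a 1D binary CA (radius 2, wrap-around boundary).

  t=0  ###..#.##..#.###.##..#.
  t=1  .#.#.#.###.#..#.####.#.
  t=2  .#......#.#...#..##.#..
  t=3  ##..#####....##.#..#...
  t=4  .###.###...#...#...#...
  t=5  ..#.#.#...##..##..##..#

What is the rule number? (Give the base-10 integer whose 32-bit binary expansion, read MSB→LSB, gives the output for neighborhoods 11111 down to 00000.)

3460878391

  #####|#  b31=1 t=3,i=6
  ####.|#  b30=1 t=1,i=18
  ###.#|.  b29=0 t=0,i=15
  ###..|.  b28=0 t=0,i=2
  ##.##|#  b27=1 t=0,i=16
  ##.#.|#  b26=1 t=1,i=10
  ##..#|#  b25=1 t=0,i=3
  ##...|.  b24=0 t=3,i=9
  #.###|.  b23=0 t=0,i=0
  #.##.|#  b22=1 t=0,i=7
  #.#.#|.  b21=0 t=1,i=3
  #.#..|.  b20=0 t=1,i=11
  #..##|#  b19=1 t=2,i=16
  #..#.|.  b18=0 t=0,i=4
  #...#|.  b17=0 t=2,i=12
  #....|.  b16=0 t=2,i=3
  .####|#  b15=1 t=1,i=17
  .###.|#  b14=1 t=0,i=1
  .##.#|.  b13=0 t=2,i=18
  .##..|#  b12=1 t=0,i=8
  .#.##|.  b11=0 t=0,i=6
  .#.#.|.  b10=0 t=1,i=2
  .#..#|.  b9=0 t=1,i=12
  .#...|.  b8=0 t=2,i=2
  ..###|.  b7=0 t=3,i=4
  ..##.|.  b6=0 t=2,i=17
  ..#.#|#  b5=1 t=0,i=5
  ..#..|#  b4=1 t=2,i=1
  ...##|.  b3=0 t=3,i=12
  ...#.|#  b2=1 t=2,i=0
  ....#|#  b1=1 t=2,i=6
  .....|#  b0=1 t=2,i=4
  bits 11001110010010001101000000110111 = 3460878391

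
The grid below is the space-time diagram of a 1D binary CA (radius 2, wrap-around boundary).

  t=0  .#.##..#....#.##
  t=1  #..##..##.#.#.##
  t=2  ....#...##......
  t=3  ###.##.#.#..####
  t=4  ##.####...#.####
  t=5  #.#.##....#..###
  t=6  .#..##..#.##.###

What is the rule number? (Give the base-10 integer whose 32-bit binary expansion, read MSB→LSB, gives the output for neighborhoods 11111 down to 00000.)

3426792379

  ##### -> #   bit 31 = 1  t=3,i=0
  ####. -> #   bit 30 = 1  t=3,i=1
  ###.# -> .   bit 29 = 0  t=3,i=2
  ###.. -> .   bit 28 = 0  t=1,i=0
  ##.## -> #   bit 27 = 1  t=3,i=3
  ##.#. -> #   bit 26 = 1  t=0,i=0
  ##..# -> .   bit 25 = 0  t=0,i=5
  ##... -> .   bit 24 = 0  t=2,i=10
  #.### -> .   bit 23 = 0  t=1,i=14
  #.##. -> #   bit 22 = 1  t=0,i=3
  #.#.# -> .   bit 21 = 0  t=0,i=1
  #.#.. -> .   bit 20 = 0  t=3,i=9
  #..## -> .   bit 19 = 0  t=1,i=2
  #..#. -> .   bit 18 = 0  t=0,i=6
  #...# -> .   bit 17 = 0  t=2,i=6
  #.... -> .   bit 16 = 0  t=0,i=9
  .#### -> #   bit 15 = 1  t=3,i=13
  .###. -> .   bit 14 = 0  t=1,i=15
  .##.# -> #   bit 13 = 1  t=0,i=15
  .##.. -> #   bit 12 = 1  t=0,i=4
  .#.## -> .   bit 11 = 0  t=0,i=2
  .#.#. -> .   bit 10 = 0  t=1,i=11
  .#..# -> #   bit 9 = 1  t=3,i=10
  .#... -> #   bit 8 = 1  t=0,i=8
  ..### -> #   bit 7 = 1  t=3,i=12
  ..##. -> .   bit 6 = 0  t=1,i=3
  ..#.# -> #   bit 5 = 1  t=0,i=12
  ..#.. -> #   bit 4 = 1  t=0,i=7
  ...## -> #   bit 3 = 1  t=2,i=7
  ...#. -> .   bit 2 = 0  t=0,i=11
  ....# -> #   bit 1 = 1  t=0,i=10
  ..... -> #   bit 0 = 1  t=2,i=0
  bits 11001100010000001011001110111011 = 3426792379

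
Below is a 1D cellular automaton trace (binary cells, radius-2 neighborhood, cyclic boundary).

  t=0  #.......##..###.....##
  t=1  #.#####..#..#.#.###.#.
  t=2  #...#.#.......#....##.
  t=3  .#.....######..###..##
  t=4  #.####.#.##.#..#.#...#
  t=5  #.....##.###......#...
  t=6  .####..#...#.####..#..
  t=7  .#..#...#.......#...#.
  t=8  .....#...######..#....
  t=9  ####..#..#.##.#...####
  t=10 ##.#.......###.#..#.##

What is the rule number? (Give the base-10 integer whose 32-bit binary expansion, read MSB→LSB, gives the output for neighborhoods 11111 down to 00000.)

2489397635

  nb #####: next=#  (t=1,i=4, bit31=1)
  nb ####.: next=.  (t=1,i=5, bit30=0)
  nb ###.#: next=.  (t=1,i=18, bit29=0)
  nb ###..: next=#  (t=0,i=0, bit28=1)
  nb ##.##: next=.  (t=4,i=1, bit27=0)
  nb ##.#.: next=#  (t=1,i=19, bit26=1)
  nb ##..#: next=.  (t=0,i=10, bit25=0)
  nb ##...: next=.  (t=0,i=1, bit24=0)
  nb #.###: next=.  (t=1,i=2, bit23=0)
  nb #.##.: next=#  (t=4,i=9, bit22=1)
  nb #.#.#: next=#  (t=1,i=0, bit21=1)
  nb #.#..: next=.  (t=2,i=0, bit20=0)
  nb #..##: next=.  (t=0,i=11, bit19=0)
  nb #..#.: next=.  (t=1,i=8, bit18=0)
  nb #...#: next=.  (t=2,i=2, bit17=0)
  nb #....: next=#  (t=0,i=2, bit16=1)
  nb .####: next=.  (t=1,i=3, bit15=0)
  nb .###.: next=.  (t=0,i=13, bit14=0)
  nb .##.#: next=#  (t=2,i=20, bit13=1)
  nb .##..: next=#  (t=0,i=9, bit12=1)
  nb .#.##: next=.  (t=1,i=1, bit11=0)
  nb .#.#.: next=.  (t=1,i=13, bit10=0)
  nb .#..#: next=.  (t=1,i=10, bit9=0)
  nb .#...: next=#  (t=2,i=1, bit8=1)
  nb ..###: next=#  (t=0,i=12, bit7=1)
  nb ..##.: next=.  (t=0,i=8, bit6=0)
  nb ..#.#: next=.  (t=1,i=12, bit5=0)
  nb ..#..: next=.  (t=1,i=9, bit4=0)
  nb ...##: next=.  (t=0,i=7, bit3=0)
  nb ...#.: next=.  (t=2,i=3, bit2=0)
  nb ....#: next=#  (t=0,i=6, bit1=1)
  nb .....: next=#  (t=0,i=3, bit0=1)
  bits 10010100011000010011000110000011 = 2489397635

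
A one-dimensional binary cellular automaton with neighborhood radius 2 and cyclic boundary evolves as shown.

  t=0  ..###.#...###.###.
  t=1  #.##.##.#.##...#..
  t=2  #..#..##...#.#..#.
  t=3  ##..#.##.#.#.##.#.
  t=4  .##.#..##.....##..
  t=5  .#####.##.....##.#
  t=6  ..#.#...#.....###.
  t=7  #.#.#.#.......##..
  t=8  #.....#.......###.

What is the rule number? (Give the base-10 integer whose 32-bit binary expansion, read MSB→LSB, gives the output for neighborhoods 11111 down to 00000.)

  #####|.  b31=0 t=5,i=3
  ####.|#  b30=1 t=5,i=4
  ###.#|.  b29=0 t=0,i=4
  ###..|.  b28=0 t=0,i=16
  ##.##|.  b27=0 t=0,i=13
  ##.#.|#  b26=1 t=0,i=5
  ##..#|#  b25=1 t=3,i=2
  ##...|.  b24=0 t=0,i=17
  #.###|.  b23=0 t=0,i=14
  #.##.|.  b22=0 t=1,i=2
  #.#.#|.  b21=0 t=1,i=8
  #.#..|#  b20=1 t=0,i=6
  #..##|.  b19=0 t=2,i=5
  #..#.|.  b18=0 t=1,i=17
  #...#|#  b17=1 t=0,i=0
  #....|.  b16=0 t=4,i=10
  .####|#  b15=1 t=5,i=2
  .###.|#  b14=1 t=0,i=3
  .##.#|#  b13=1 t=1,i=3
  .##..|#  b12=1 t=1,i=11
  .#.##|.  b11=0 t=1,i=1
  .#.#.|.  b10=0 t=2,i=12
  .#..#|#  b9=1 t=1,i=16
  .#...|.  b8=0 t=0,i=7
  ..###|#  b7=1 t=0,i=2
  ..##.|#  b6=1 t=2,i=6
  ..#.#|#  b5=1 t=1,i=0
  ..#..|.  b4=0 t=1,i=15
  ...##|.  b3=0 t=0,i=1
  ...#.|.  b2=0 t=1,i=14
  ....#|.  b1=0 t=4,i=12
  .....|.  b0=0 t=4,i=11
  bits 01000110000100101111001011100000 = 1175646944

1175646944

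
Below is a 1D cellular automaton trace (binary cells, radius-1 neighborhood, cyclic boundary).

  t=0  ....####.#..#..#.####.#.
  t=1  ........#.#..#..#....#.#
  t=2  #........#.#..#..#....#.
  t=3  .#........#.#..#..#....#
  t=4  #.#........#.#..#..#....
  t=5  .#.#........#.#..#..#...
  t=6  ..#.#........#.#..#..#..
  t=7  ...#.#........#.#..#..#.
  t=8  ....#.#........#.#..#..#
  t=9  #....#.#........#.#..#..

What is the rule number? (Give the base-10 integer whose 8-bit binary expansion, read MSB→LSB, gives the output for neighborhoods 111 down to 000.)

  [7] ### => .  t=0,i=5
  [6] ##. => .  t=0,i=7
  [5] #.# => #  t=0,i=8
  [4] #.. => #  t=0,i=10
  [3] .## => .  t=0,i=4
  [2] .#. => .  t=0,i=9
  [1] ..# => .  t=0,i=3
  [0] ... => .  t=0,i=0
  bits 00110000 = 48

48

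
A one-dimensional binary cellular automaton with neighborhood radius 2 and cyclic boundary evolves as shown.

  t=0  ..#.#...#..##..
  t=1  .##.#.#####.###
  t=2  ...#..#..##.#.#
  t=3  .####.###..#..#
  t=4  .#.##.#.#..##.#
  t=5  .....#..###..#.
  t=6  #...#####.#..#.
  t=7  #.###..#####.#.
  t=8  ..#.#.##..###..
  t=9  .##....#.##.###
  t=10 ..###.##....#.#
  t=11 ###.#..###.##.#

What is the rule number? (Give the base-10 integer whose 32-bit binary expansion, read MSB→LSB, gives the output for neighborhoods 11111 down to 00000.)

1973097148

  [31] ##### => .  t=1,i=8
  [30] ####. => #  t=1,i=9
  [29] ###.# => #  t=1,i=10
  [28] ###.. => #  t=3,i=8
  [27] ##.## => .  t=1,i=0
  [26] ##.#. => #  t=1,i=3
  [25] ##..# => .  t=3,i=9
  [24] ##... => #  t=0,i=13
  [23] #.### => #  t=1,i=6
  [22] #.##. => .  t=1,i=1
  [21] #.#.# => .  t=1,i=4
  [20] #.#.. => #  t=0,i=4
  [19] #..## => #  t=0,i=10
  [18] #..#. => .  t=2,i=5
  [17] #...# => #  t=0,i=6
  [16] #.... => #  t=0,i=14
  [15] .#### => .  t=1,i=7
  [14] .###. => .  t=1,i=13
  [13] .##.# => .  t=1,i=2
  [12] .##.. => #  t=0,i=12
  [11] .#.## => .  t=1,i=5
  [10] .#.#. => .  t=0,i=3
  [9] .#..# => #  t=0,i=9
  [8] .#... => .  t=0,i=5
  [7] ..### => #  t=5,i=8
  [6] ..##. => .  t=0,i=11
  [5] ..#.# => #  t=0,i=2
  [4] ..#.. => #  t=0,i=8
  [3] ...## => #  t=6,i=3
  [2] ...#. => #  t=0,i=1
  [1] ....# => .  t=0,i=0
  [0] ..... => .  t=5,i=1
  bits 01110101100110110001001010111100 = 1973097148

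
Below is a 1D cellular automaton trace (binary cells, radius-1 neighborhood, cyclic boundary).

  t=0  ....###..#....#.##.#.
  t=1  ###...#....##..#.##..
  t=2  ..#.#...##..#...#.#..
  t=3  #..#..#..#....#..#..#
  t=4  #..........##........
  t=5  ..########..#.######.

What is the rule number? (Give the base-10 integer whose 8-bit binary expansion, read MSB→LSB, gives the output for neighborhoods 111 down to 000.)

  ### -> .   bit 7 = 0  t=0,i=5
  ##. -> #   bit 6 = 1  t=0,i=6
  #.# -> #   bit 5 = 1  t=0,i=15
  #.. -> .   bit 4 = 0  t=0,i=7
  .## -> .   bit 3 = 0  t=0,i=4
  .#. -> .   bit 2 = 0  t=0,i=9
  ..# -> .   bit 1 = 0  t=0,i=3
  ... -> #   bit 0 = 1  t=0,i=0
  bits 01100001 = 97

97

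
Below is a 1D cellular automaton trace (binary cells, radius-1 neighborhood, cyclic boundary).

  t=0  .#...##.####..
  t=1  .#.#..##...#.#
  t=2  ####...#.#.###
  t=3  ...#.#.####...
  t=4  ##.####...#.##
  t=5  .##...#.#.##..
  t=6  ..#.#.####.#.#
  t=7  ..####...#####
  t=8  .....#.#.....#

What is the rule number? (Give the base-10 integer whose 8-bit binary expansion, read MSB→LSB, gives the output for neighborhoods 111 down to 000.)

101

  [7] ### => .  t=0,i=9
  [6] ##. => #  t=0,i=6
  [5] #.# => #  t=0,i=7
  [4] #.. => .  t=0,i=2
  [3] .## => .  t=0,i=5
  [2] .#. => #  t=0,i=1
  [1] ..# => .  t=0,i=0
  [0] ... => #  t=0,i=3
  bits 01100101 = 101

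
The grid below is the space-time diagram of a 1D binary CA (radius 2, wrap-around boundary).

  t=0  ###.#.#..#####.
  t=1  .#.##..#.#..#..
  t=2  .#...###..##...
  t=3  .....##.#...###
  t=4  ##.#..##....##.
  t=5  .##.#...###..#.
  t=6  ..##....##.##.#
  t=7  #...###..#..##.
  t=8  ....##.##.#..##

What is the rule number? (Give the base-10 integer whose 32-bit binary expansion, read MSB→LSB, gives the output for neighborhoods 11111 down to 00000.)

1193632418

  [31] ##### => .  t=0,i=11
  [30] ####. => #  t=0,i=12
  [29] ###.# => .  t=0,i=2
  [28] ###.. => .  t=2,i=7
  [27] ##.## => .  t=0,i=14
  [26] ##.#. => #  t=0,i=3
  [25] ##..# => #  t=1,i=5
  [24] ##... => #  t=2,i=12
  [23] #.### => .  t=0,i=0
  [22] #.##. => .  t=1,i=3
  [21] #.#.# => #  t=0,i=4
  [20] #.#.. => .  t=0,i=6
  [19] #..## => .  t=0,i=8
  [18] #..#. => #  t=1,i=6
  [17] #...# => .  t=1,i=14
  [16] #.... => #  t=2,i=13
  [15] .#### => .  t=0,i=10
  [14] .###. => #  t=0,i=1
  [13] .##.# => #  t=3,i=6
  [12] .##.. => .  t=1,i=4
  [11] .#.## => .  t=1,i=2
  [10] .#.#. => .  t=0,i=5
  [9] .#..# => #  t=0,i=7
  [8] .#... => .  t=1,i=13
  [7] ..### => #  t=0,i=9
  [6] ..##. => .  t=2,i=10
  [5] ..#.# => #  t=1,i=1
  [4] ..#.. => .  t=1,i=12
  [3] ...## => .  t=2,i=4
  [2] ...#. => .  t=1,i=0
  [1] ....# => #  t=2,i=14
  [0] ..... => .  t=3,i=2
  bits 01000111001001010110001010100010 = 1193632418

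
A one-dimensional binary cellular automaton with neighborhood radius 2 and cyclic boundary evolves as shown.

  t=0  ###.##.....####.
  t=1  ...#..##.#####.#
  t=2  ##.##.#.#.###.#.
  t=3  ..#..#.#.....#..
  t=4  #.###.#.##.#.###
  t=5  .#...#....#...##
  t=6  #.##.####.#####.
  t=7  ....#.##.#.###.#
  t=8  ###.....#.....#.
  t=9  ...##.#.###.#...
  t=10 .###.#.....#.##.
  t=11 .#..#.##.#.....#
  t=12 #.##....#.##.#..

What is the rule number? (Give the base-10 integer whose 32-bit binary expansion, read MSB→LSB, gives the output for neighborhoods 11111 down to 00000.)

3473377242

  [31] ##### => #  t=1,i=11
  [30] ####. => #  t=0,i=13
  [29] ###.# => .  t=0,i=2
  [28] ###.. => .  t=8,i=2
  [27] ##.## => #  t=0,i=3
  [26] ##.#. => #  t=1,i=14
  [25] ##..# => #  t=10,i=15
  [24] ##... => #  t=0,i=6
  [23] #.### => .  t=0,i=0
  [22] #.##. => .  t=0,i=4
  [21] #.#.# => .  t=2,i=6
  [20] #.#.. => .  t=1,i=15
  [19] #..## => .  t=1,i=5
  [18] #..#. => #  t=3,i=4
  [17] #...# => #  t=1,i=1
  [16] #.... => #  t=0,i=7
  [15] .#### => #  t=0,i=12
  [14] .###. => .  t=0,i=1
  [13] .##.# => .  t=1,i=7
  [12] .##.. => .  t=0,i=5
  [11] .#.## => .  t=2,i=9
  [10] .#.#. => #  t=2,i=7
  [9] .#..# => #  t=1,i=4
  [8] .#... => #  t=1,i=0
  [7] ..### => #  t=0,i=11
  [6] ..##. => #  t=1,i=6
  [5] ..#.# => .  t=3,i=5
  [4] ..#.. => #  t=1,i=3
  [3] ...## => #  t=0,i=10
  [2] ...#. => .  t=1,i=2
  [1] ....# => #  t=0,i=9
  [0] ..... => .  t=0,i=8
  bits 11001111000001111000011111011010 = 3473377242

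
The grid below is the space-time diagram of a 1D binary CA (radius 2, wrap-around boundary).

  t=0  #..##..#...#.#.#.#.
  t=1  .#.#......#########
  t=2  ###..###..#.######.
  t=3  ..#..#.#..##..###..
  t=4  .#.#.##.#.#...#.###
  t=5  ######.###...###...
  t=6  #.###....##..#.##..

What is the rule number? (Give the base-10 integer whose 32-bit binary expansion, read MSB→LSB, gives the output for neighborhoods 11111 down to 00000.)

  #####|#  b31=1 t=1,i=12
  ####.|#  b30=1 t=1,i=17
  ###.#|.  b29=0 t=1,i=18
  ###..|#  b28=1 t=2,i=2
  ##.##|.  b27=0 t=2,i=18
  ##.#.|#  b26=1 t=1,i=0
  ##..#|.  b25=0 t=0,i=5
  ##...|#  b24=1 t=3,i=17
  #.###|.  b23=0 t=2,i=0
  #.##.|#  b22=1 t=4,i=5
  #.#.#|#  b21=1 t=0,i=13
  #.#..|.  b20=0 t=0,i=0
  #..##|.  b19=0 t=0,i=2
  #..#.|.  b18=0 t=0,i=6
  #...#|.  b17=0 t=0,i=9
  #....|#  b16=1 t=1,i=5
  .####|.  b15=0 t=1,i=11
  .###.|.  b14=0 t=2,i=1
  .##.#|.  b13=0 t=4,i=6
  .##..|.  b12=0 t=0,i=4
  .#.##|#  b11=1 t=2,i=11
  .#.#.|#  b10=1 t=0,i=12
  .#..#|#  b9=1 t=0,i=1
  .#...|.  b8=0 t=0,i=8
  ..###|#  b7=1 t=1,i=10
  ..##.|#  b6=1 t=0,i=3
  ..#.#|#  b5=1 t=0,i=11
  ..#..|.  b4=0 t=0,i=7
  ...##|.  b3=0 t=1,i=9
  ...#.|#  b2=1 t=0,i=10
  ....#|.  b1=0 t=1,i=8
  .....|#  b0=1 t=1,i=6
  bits 11010101011000010000111011100101 = 3579907813

3579907813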